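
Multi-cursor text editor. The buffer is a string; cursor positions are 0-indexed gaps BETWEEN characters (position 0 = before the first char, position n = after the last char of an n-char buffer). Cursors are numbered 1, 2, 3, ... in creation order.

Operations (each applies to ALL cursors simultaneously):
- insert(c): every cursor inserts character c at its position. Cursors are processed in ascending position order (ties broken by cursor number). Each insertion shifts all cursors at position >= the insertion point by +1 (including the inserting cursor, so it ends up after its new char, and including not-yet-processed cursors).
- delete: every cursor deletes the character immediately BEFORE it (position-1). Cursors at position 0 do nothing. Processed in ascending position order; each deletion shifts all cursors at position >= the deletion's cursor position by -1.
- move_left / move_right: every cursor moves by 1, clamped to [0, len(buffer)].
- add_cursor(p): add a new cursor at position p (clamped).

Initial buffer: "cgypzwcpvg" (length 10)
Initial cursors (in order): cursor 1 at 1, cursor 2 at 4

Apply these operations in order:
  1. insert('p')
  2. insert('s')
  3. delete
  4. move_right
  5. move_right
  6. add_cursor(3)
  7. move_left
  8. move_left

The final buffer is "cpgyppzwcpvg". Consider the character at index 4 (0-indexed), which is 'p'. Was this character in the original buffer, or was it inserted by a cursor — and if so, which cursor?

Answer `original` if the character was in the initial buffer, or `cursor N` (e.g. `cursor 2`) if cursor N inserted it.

After op 1 (insert('p')): buffer="cpgyppzwcpvg" (len 12), cursors c1@2 c2@6, authorship .1...2......
After op 2 (insert('s')): buffer="cpsgyppszwcpvg" (len 14), cursors c1@3 c2@8, authorship .11...22......
After op 3 (delete): buffer="cpgyppzwcpvg" (len 12), cursors c1@2 c2@6, authorship .1...2......
After op 4 (move_right): buffer="cpgyppzwcpvg" (len 12), cursors c1@3 c2@7, authorship .1...2......
After op 5 (move_right): buffer="cpgyppzwcpvg" (len 12), cursors c1@4 c2@8, authorship .1...2......
After op 6 (add_cursor(3)): buffer="cpgyppzwcpvg" (len 12), cursors c3@3 c1@4 c2@8, authorship .1...2......
After op 7 (move_left): buffer="cpgyppzwcpvg" (len 12), cursors c3@2 c1@3 c2@7, authorship .1...2......
After op 8 (move_left): buffer="cpgyppzwcpvg" (len 12), cursors c3@1 c1@2 c2@6, authorship .1...2......
Authorship (.=original, N=cursor N): . 1 . . . 2 . . . . . .
Index 4: author = original

Answer: original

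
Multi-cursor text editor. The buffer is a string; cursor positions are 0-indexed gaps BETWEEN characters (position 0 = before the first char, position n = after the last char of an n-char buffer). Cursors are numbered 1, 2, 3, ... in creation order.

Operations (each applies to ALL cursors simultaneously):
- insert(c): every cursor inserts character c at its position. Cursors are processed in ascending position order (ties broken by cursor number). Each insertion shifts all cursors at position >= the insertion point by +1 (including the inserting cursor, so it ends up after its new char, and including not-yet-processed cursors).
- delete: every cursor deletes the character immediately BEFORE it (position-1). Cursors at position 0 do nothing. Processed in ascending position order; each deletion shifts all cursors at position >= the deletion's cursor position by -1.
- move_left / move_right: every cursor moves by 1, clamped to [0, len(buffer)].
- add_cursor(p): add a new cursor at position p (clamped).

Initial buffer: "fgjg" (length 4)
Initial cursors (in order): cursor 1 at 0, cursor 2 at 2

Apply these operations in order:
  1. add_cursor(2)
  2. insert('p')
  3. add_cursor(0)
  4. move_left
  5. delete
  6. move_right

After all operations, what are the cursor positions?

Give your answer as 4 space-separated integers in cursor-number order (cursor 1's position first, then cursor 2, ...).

Answer: 1 3 3 1

Derivation:
After op 1 (add_cursor(2)): buffer="fgjg" (len 4), cursors c1@0 c2@2 c3@2, authorship ....
After op 2 (insert('p')): buffer="pfgppjg" (len 7), cursors c1@1 c2@5 c3@5, authorship 1..23..
After op 3 (add_cursor(0)): buffer="pfgppjg" (len 7), cursors c4@0 c1@1 c2@5 c3@5, authorship 1..23..
After op 4 (move_left): buffer="pfgppjg" (len 7), cursors c1@0 c4@0 c2@4 c3@4, authorship 1..23..
After op 5 (delete): buffer="pfpjg" (len 5), cursors c1@0 c4@0 c2@2 c3@2, authorship 1.3..
After op 6 (move_right): buffer="pfpjg" (len 5), cursors c1@1 c4@1 c2@3 c3@3, authorship 1.3..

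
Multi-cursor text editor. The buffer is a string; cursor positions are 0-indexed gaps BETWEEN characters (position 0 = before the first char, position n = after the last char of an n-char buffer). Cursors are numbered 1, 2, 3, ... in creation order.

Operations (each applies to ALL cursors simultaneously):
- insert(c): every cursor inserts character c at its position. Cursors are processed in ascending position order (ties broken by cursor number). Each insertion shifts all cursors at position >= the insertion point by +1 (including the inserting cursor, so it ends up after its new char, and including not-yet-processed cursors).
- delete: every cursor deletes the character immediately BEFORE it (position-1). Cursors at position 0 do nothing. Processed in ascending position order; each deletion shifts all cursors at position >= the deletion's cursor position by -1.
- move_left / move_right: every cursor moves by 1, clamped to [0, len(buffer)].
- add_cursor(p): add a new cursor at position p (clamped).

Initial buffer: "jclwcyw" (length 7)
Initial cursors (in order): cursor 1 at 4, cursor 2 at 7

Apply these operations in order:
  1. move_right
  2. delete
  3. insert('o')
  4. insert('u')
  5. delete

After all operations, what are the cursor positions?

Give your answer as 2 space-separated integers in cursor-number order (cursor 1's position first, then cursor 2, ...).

Answer: 5 7

Derivation:
After op 1 (move_right): buffer="jclwcyw" (len 7), cursors c1@5 c2@7, authorship .......
After op 2 (delete): buffer="jclwy" (len 5), cursors c1@4 c2@5, authorship .....
After op 3 (insert('o')): buffer="jclwoyo" (len 7), cursors c1@5 c2@7, authorship ....1.2
After op 4 (insert('u')): buffer="jclwouyou" (len 9), cursors c1@6 c2@9, authorship ....11.22
After op 5 (delete): buffer="jclwoyo" (len 7), cursors c1@5 c2@7, authorship ....1.2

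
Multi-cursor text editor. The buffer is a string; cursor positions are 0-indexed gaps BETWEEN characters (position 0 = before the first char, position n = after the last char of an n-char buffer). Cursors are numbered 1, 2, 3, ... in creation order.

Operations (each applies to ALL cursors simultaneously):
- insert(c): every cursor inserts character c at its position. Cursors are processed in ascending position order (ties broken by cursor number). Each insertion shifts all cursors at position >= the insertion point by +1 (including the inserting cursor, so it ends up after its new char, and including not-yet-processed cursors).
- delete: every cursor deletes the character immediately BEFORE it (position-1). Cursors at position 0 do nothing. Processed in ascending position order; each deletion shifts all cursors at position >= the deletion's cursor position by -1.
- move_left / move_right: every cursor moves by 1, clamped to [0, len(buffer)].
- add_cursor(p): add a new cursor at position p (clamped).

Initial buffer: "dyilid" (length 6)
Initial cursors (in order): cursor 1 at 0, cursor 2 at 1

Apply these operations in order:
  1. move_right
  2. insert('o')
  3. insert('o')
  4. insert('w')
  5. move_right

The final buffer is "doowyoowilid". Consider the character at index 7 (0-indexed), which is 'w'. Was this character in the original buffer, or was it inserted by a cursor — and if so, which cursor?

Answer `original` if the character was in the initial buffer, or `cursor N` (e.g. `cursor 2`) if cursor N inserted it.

After op 1 (move_right): buffer="dyilid" (len 6), cursors c1@1 c2@2, authorship ......
After op 2 (insert('o')): buffer="doyoilid" (len 8), cursors c1@2 c2@4, authorship .1.2....
After op 3 (insert('o')): buffer="dooyooilid" (len 10), cursors c1@3 c2@6, authorship .11.22....
After op 4 (insert('w')): buffer="doowyoowilid" (len 12), cursors c1@4 c2@8, authorship .111.222....
After op 5 (move_right): buffer="doowyoowilid" (len 12), cursors c1@5 c2@9, authorship .111.222....
Authorship (.=original, N=cursor N): . 1 1 1 . 2 2 2 . . . .
Index 7: author = 2

Answer: cursor 2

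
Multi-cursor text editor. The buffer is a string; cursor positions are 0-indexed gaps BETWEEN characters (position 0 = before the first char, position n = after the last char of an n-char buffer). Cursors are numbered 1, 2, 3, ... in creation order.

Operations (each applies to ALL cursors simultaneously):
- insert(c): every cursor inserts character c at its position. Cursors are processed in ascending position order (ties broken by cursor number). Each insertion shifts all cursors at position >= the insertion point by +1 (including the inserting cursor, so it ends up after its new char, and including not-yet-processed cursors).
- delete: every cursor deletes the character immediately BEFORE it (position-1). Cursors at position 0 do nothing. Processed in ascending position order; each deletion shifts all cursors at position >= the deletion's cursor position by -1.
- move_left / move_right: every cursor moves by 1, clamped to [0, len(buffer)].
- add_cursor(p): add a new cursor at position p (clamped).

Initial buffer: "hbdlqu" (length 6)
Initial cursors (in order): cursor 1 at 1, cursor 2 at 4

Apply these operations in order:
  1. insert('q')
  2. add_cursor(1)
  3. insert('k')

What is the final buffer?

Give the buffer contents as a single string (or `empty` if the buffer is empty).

After op 1 (insert('q')): buffer="hqbdlqqu" (len 8), cursors c1@2 c2@6, authorship .1...2..
After op 2 (add_cursor(1)): buffer="hqbdlqqu" (len 8), cursors c3@1 c1@2 c2@6, authorship .1...2..
After op 3 (insert('k')): buffer="hkqkbdlqkqu" (len 11), cursors c3@2 c1@4 c2@9, authorship .311...22..

Answer: hkqkbdlqkqu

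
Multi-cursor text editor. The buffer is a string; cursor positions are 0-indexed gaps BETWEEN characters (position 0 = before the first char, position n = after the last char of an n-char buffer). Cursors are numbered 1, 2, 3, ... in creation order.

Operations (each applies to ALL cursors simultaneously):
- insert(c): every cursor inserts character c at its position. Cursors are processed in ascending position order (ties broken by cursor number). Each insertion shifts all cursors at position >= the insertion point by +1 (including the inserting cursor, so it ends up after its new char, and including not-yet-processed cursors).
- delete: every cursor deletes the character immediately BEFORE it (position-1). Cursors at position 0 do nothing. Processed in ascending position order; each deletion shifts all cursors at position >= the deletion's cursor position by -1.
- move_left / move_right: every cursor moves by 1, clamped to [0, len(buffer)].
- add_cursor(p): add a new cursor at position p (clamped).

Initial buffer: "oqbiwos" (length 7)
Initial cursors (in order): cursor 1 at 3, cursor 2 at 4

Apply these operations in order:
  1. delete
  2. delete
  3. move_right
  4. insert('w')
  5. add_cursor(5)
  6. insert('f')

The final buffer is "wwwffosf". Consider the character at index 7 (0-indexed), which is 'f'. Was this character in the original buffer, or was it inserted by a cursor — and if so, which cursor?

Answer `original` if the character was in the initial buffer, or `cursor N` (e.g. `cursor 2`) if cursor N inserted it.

After op 1 (delete): buffer="oqwos" (len 5), cursors c1@2 c2@2, authorship .....
After op 2 (delete): buffer="wos" (len 3), cursors c1@0 c2@0, authorship ...
After op 3 (move_right): buffer="wos" (len 3), cursors c1@1 c2@1, authorship ...
After op 4 (insert('w')): buffer="wwwos" (len 5), cursors c1@3 c2@3, authorship .12..
After op 5 (add_cursor(5)): buffer="wwwos" (len 5), cursors c1@3 c2@3 c3@5, authorship .12..
After op 6 (insert('f')): buffer="wwwffosf" (len 8), cursors c1@5 c2@5 c3@8, authorship .1212..3
Authorship (.=original, N=cursor N): . 1 2 1 2 . . 3
Index 7: author = 3

Answer: cursor 3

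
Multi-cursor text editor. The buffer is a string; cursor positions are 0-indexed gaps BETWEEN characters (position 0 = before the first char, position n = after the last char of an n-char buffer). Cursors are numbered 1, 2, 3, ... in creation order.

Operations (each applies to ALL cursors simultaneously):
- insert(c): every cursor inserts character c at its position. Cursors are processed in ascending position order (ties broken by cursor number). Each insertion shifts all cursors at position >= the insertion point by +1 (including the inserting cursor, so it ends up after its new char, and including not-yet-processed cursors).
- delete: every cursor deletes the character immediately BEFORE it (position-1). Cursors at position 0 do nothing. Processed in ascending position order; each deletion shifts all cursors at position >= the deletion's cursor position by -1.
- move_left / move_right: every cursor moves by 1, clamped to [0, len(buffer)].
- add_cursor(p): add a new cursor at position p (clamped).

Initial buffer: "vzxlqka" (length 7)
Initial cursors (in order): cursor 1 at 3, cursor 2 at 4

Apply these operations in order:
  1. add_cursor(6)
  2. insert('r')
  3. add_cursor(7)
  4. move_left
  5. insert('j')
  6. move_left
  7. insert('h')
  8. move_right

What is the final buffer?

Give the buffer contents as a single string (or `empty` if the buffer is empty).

Answer: vzxhjrlhjrhjqkhjra

Derivation:
After op 1 (add_cursor(6)): buffer="vzxlqka" (len 7), cursors c1@3 c2@4 c3@6, authorship .......
After op 2 (insert('r')): buffer="vzxrlrqkra" (len 10), cursors c1@4 c2@6 c3@9, authorship ...1.2..3.
After op 3 (add_cursor(7)): buffer="vzxrlrqkra" (len 10), cursors c1@4 c2@6 c4@7 c3@9, authorship ...1.2..3.
After op 4 (move_left): buffer="vzxrlrqkra" (len 10), cursors c1@3 c2@5 c4@6 c3@8, authorship ...1.2..3.
After op 5 (insert('j')): buffer="vzxjrljrjqkjra" (len 14), cursors c1@4 c2@7 c4@9 c3@12, authorship ...11.224..33.
After op 6 (move_left): buffer="vzxjrljrjqkjra" (len 14), cursors c1@3 c2@6 c4@8 c3@11, authorship ...11.224..33.
After op 7 (insert('h')): buffer="vzxhjrlhjrhjqkhjra" (len 18), cursors c1@4 c2@8 c4@11 c3@15, authorship ...111.22244..333.
After op 8 (move_right): buffer="vzxhjrlhjrhjqkhjra" (len 18), cursors c1@5 c2@9 c4@12 c3@16, authorship ...111.22244..333.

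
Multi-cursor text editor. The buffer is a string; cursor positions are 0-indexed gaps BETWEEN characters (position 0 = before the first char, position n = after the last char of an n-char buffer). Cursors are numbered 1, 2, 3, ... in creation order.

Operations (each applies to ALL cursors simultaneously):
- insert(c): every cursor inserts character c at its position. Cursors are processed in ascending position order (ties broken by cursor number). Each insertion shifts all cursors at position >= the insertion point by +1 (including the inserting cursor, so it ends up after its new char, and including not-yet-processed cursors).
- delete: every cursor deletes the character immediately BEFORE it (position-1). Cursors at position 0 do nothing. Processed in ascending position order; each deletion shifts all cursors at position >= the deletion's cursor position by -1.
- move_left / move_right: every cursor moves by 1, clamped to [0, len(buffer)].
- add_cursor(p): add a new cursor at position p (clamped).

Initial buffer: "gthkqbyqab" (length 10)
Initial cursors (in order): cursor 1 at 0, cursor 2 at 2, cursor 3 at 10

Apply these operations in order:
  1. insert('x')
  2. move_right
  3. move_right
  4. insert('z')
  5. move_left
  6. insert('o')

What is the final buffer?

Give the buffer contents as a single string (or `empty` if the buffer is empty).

After op 1 (insert('x')): buffer="xgtxhkqbyqabx" (len 13), cursors c1@1 c2@4 c3@13, authorship 1..2........3
After op 2 (move_right): buffer="xgtxhkqbyqabx" (len 13), cursors c1@2 c2@5 c3@13, authorship 1..2........3
After op 3 (move_right): buffer="xgtxhkqbyqabx" (len 13), cursors c1@3 c2@6 c3@13, authorship 1..2........3
After op 4 (insert('z')): buffer="xgtzxhkzqbyqabxz" (len 16), cursors c1@4 c2@8 c3@16, authorship 1..12..2......33
After op 5 (move_left): buffer="xgtzxhkzqbyqabxz" (len 16), cursors c1@3 c2@7 c3@15, authorship 1..12..2......33
After op 6 (insert('o')): buffer="xgtozxhkozqbyqabxoz" (len 19), cursors c1@4 c2@9 c3@18, authorship 1..112..22......333

Answer: xgtozxhkozqbyqabxoz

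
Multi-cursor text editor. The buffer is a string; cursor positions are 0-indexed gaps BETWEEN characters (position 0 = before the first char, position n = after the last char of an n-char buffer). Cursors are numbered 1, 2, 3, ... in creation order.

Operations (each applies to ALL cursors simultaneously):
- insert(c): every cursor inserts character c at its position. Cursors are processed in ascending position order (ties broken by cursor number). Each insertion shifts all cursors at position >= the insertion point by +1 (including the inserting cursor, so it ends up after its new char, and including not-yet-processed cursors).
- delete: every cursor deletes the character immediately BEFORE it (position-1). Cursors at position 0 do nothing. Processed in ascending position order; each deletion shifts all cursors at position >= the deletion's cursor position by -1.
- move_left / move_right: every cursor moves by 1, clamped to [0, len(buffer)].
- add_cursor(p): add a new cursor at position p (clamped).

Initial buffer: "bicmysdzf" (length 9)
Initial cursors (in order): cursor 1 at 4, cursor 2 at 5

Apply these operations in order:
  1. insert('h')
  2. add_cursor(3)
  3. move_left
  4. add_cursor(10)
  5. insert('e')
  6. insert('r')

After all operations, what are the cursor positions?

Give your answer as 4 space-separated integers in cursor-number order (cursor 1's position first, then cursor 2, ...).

Answer: 8 12 4 18

Derivation:
After op 1 (insert('h')): buffer="bicmhyhsdzf" (len 11), cursors c1@5 c2@7, authorship ....1.2....
After op 2 (add_cursor(3)): buffer="bicmhyhsdzf" (len 11), cursors c3@3 c1@5 c2@7, authorship ....1.2....
After op 3 (move_left): buffer="bicmhyhsdzf" (len 11), cursors c3@2 c1@4 c2@6, authorship ....1.2....
After op 4 (add_cursor(10)): buffer="bicmhyhsdzf" (len 11), cursors c3@2 c1@4 c2@6 c4@10, authorship ....1.2....
After op 5 (insert('e')): buffer="biecmehyehsdzef" (len 15), cursors c3@3 c1@6 c2@9 c4@14, authorship ..3..11.22...4.
After op 6 (insert('r')): buffer="biercmerhyerhsdzerf" (len 19), cursors c3@4 c1@8 c2@12 c4@18, authorship ..33..111.222...44.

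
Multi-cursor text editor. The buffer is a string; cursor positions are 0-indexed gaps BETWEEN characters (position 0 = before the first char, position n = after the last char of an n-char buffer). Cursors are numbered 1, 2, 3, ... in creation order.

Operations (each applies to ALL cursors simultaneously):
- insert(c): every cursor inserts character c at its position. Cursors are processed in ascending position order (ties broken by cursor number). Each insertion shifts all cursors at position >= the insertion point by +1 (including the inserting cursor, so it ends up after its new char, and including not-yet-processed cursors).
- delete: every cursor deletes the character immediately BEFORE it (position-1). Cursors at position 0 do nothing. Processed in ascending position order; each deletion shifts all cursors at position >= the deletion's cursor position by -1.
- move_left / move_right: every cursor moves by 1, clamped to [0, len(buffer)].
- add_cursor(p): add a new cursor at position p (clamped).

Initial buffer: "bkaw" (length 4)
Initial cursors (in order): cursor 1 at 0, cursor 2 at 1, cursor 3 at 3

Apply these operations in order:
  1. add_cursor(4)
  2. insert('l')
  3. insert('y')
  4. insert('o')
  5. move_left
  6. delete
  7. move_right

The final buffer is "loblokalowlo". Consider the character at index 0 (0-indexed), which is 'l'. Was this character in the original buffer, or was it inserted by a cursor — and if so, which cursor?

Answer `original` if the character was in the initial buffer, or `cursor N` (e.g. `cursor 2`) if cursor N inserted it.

After op 1 (add_cursor(4)): buffer="bkaw" (len 4), cursors c1@0 c2@1 c3@3 c4@4, authorship ....
After op 2 (insert('l')): buffer="lblkalwl" (len 8), cursors c1@1 c2@3 c3@6 c4@8, authorship 1.2..3.4
After op 3 (insert('y')): buffer="lyblykalywly" (len 12), cursors c1@2 c2@5 c3@9 c4@12, authorship 11.22..33.44
After op 4 (insert('o')): buffer="lyoblyokalyowlyo" (len 16), cursors c1@3 c2@7 c3@12 c4@16, authorship 111.222..333.444
After op 5 (move_left): buffer="lyoblyokalyowlyo" (len 16), cursors c1@2 c2@6 c3@11 c4@15, authorship 111.222..333.444
After op 6 (delete): buffer="loblokalowlo" (len 12), cursors c1@1 c2@4 c3@8 c4@11, authorship 11.22..33.44
After op 7 (move_right): buffer="loblokalowlo" (len 12), cursors c1@2 c2@5 c3@9 c4@12, authorship 11.22..33.44
Authorship (.=original, N=cursor N): 1 1 . 2 2 . . 3 3 . 4 4
Index 0: author = 1

Answer: cursor 1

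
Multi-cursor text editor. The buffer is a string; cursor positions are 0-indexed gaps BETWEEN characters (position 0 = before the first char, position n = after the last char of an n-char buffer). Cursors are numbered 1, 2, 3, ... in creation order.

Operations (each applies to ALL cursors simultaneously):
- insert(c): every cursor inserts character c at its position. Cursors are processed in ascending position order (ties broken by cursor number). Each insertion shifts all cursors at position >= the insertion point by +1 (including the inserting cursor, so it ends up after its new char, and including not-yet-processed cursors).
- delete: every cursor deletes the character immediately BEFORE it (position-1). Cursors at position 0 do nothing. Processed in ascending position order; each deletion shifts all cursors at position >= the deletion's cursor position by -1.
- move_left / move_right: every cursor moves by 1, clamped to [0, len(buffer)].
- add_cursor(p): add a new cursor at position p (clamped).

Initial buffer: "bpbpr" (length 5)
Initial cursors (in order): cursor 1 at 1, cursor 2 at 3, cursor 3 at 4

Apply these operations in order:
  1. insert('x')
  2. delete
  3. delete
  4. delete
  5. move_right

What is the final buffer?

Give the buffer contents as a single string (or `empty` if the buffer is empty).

After op 1 (insert('x')): buffer="bxpbxpxr" (len 8), cursors c1@2 c2@5 c3@7, authorship .1..2.3.
After op 2 (delete): buffer="bpbpr" (len 5), cursors c1@1 c2@3 c3@4, authorship .....
After op 3 (delete): buffer="pr" (len 2), cursors c1@0 c2@1 c3@1, authorship ..
After op 4 (delete): buffer="r" (len 1), cursors c1@0 c2@0 c3@0, authorship .
After op 5 (move_right): buffer="r" (len 1), cursors c1@1 c2@1 c3@1, authorship .

Answer: r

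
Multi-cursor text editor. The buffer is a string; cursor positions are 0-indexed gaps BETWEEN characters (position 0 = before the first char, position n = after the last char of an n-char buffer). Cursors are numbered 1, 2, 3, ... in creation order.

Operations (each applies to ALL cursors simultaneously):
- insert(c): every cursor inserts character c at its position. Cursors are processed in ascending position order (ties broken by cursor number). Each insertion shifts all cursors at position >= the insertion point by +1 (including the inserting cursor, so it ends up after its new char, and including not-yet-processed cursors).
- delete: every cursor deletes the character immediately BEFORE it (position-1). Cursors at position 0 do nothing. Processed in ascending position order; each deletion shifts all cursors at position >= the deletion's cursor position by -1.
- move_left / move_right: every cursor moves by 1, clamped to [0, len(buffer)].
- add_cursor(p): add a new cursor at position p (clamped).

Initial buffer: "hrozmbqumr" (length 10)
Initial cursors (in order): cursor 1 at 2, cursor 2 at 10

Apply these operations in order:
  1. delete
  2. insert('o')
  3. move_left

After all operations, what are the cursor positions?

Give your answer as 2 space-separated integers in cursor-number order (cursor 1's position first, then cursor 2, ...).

Answer: 1 9

Derivation:
After op 1 (delete): buffer="hozmbqum" (len 8), cursors c1@1 c2@8, authorship ........
After op 2 (insert('o')): buffer="hoozmbqumo" (len 10), cursors c1@2 c2@10, authorship .1.......2
After op 3 (move_left): buffer="hoozmbqumo" (len 10), cursors c1@1 c2@9, authorship .1.......2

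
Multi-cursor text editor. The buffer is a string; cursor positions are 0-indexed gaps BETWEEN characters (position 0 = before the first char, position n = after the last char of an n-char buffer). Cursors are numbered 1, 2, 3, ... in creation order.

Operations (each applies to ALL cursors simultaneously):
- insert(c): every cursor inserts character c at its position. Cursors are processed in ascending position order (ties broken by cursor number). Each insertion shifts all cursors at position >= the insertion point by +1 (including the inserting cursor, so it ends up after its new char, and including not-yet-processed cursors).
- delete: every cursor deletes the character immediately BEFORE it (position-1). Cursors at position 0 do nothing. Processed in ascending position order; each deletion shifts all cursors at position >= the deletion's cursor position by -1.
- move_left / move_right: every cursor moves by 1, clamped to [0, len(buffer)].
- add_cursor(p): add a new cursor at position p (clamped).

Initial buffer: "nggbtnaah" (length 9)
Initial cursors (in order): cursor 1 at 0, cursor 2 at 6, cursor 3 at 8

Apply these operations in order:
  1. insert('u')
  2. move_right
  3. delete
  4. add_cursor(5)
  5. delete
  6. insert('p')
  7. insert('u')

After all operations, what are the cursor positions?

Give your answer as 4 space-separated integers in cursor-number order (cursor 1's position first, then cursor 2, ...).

Answer: 2 10 13 7

Derivation:
After op 1 (insert('u')): buffer="unggbtnuaauh" (len 12), cursors c1@1 c2@8 c3@11, authorship 1......2..3.
After op 2 (move_right): buffer="unggbtnuaauh" (len 12), cursors c1@2 c2@9 c3@12, authorship 1......2..3.
After op 3 (delete): buffer="uggbtnuau" (len 9), cursors c1@1 c2@7 c3@9, authorship 1.....2.3
After op 4 (add_cursor(5)): buffer="uggbtnuau" (len 9), cursors c1@1 c4@5 c2@7 c3@9, authorship 1.....2.3
After op 5 (delete): buffer="ggbna" (len 5), cursors c1@0 c4@3 c2@4 c3@5, authorship .....
After op 6 (insert('p')): buffer="pggbpnpap" (len 9), cursors c1@1 c4@5 c2@7 c3@9, authorship 1...4.2.3
After op 7 (insert('u')): buffer="puggbpunpuapu" (len 13), cursors c1@2 c4@7 c2@10 c3@13, authorship 11...44.22.33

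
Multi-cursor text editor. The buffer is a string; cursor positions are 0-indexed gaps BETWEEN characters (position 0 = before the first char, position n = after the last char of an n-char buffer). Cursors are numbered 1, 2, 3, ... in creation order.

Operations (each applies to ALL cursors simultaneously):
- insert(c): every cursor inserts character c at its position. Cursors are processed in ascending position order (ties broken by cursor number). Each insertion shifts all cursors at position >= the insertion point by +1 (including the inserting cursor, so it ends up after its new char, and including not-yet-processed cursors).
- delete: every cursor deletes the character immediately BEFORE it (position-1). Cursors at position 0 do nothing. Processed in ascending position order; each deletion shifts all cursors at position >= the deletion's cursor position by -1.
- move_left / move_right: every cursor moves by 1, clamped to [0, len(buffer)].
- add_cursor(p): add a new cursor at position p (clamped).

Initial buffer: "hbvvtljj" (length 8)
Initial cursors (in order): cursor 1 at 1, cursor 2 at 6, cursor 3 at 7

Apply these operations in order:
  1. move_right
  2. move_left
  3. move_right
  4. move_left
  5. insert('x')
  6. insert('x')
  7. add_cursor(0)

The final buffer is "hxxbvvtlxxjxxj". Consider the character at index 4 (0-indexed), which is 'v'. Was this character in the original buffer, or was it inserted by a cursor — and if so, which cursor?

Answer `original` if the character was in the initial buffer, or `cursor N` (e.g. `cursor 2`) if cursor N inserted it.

After op 1 (move_right): buffer="hbvvtljj" (len 8), cursors c1@2 c2@7 c3@8, authorship ........
After op 2 (move_left): buffer="hbvvtljj" (len 8), cursors c1@1 c2@6 c3@7, authorship ........
After op 3 (move_right): buffer="hbvvtljj" (len 8), cursors c1@2 c2@7 c3@8, authorship ........
After op 4 (move_left): buffer="hbvvtljj" (len 8), cursors c1@1 c2@6 c3@7, authorship ........
After op 5 (insert('x')): buffer="hxbvvtlxjxj" (len 11), cursors c1@2 c2@8 c3@10, authorship .1.....2.3.
After op 6 (insert('x')): buffer="hxxbvvtlxxjxxj" (len 14), cursors c1@3 c2@10 c3@13, authorship .11.....22.33.
After op 7 (add_cursor(0)): buffer="hxxbvvtlxxjxxj" (len 14), cursors c4@0 c1@3 c2@10 c3@13, authorship .11.....22.33.
Authorship (.=original, N=cursor N): . 1 1 . . . . . 2 2 . 3 3 .
Index 4: author = original

Answer: original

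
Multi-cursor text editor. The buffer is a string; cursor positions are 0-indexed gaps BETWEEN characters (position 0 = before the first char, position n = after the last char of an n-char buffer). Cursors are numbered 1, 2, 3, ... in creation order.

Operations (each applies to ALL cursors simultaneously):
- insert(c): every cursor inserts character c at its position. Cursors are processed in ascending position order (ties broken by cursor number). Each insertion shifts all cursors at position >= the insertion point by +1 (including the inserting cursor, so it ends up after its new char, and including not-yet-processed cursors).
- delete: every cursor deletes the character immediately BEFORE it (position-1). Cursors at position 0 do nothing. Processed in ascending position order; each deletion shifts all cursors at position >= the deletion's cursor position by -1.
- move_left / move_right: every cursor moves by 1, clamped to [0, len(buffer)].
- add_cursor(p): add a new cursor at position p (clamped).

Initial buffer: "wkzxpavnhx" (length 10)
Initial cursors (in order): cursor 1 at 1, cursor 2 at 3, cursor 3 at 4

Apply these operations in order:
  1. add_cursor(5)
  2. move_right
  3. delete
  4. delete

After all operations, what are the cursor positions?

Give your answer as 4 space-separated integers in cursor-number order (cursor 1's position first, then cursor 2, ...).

After op 1 (add_cursor(5)): buffer="wkzxpavnhx" (len 10), cursors c1@1 c2@3 c3@4 c4@5, authorship ..........
After op 2 (move_right): buffer="wkzxpavnhx" (len 10), cursors c1@2 c2@4 c3@5 c4@6, authorship ..........
After op 3 (delete): buffer="wzvnhx" (len 6), cursors c1@1 c2@2 c3@2 c4@2, authorship ......
After op 4 (delete): buffer="vnhx" (len 4), cursors c1@0 c2@0 c3@0 c4@0, authorship ....

Answer: 0 0 0 0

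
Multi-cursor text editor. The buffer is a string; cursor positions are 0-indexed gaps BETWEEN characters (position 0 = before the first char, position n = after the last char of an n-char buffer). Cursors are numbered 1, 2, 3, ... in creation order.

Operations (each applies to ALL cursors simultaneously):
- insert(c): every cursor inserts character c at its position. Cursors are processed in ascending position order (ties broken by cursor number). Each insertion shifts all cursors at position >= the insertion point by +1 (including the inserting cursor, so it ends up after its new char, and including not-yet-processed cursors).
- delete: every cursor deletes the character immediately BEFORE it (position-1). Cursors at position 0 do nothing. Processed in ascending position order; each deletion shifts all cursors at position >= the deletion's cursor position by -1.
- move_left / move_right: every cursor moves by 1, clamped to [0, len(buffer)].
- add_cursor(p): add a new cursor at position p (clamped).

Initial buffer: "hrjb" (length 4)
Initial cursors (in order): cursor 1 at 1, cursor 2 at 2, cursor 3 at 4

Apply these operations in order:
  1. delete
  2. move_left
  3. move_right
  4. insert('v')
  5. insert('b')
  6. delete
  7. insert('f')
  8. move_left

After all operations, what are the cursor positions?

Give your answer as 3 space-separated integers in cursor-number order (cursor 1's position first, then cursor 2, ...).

Answer: 6 6 6

Derivation:
After op 1 (delete): buffer="j" (len 1), cursors c1@0 c2@0 c3@1, authorship .
After op 2 (move_left): buffer="j" (len 1), cursors c1@0 c2@0 c3@0, authorship .
After op 3 (move_right): buffer="j" (len 1), cursors c1@1 c2@1 c3@1, authorship .
After op 4 (insert('v')): buffer="jvvv" (len 4), cursors c1@4 c2@4 c3@4, authorship .123
After op 5 (insert('b')): buffer="jvvvbbb" (len 7), cursors c1@7 c2@7 c3@7, authorship .123123
After op 6 (delete): buffer="jvvv" (len 4), cursors c1@4 c2@4 c3@4, authorship .123
After op 7 (insert('f')): buffer="jvvvfff" (len 7), cursors c1@7 c2@7 c3@7, authorship .123123
After op 8 (move_left): buffer="jvvvfff" (len 7), cursors c1@6 c2@6 c3@6, authorship .123123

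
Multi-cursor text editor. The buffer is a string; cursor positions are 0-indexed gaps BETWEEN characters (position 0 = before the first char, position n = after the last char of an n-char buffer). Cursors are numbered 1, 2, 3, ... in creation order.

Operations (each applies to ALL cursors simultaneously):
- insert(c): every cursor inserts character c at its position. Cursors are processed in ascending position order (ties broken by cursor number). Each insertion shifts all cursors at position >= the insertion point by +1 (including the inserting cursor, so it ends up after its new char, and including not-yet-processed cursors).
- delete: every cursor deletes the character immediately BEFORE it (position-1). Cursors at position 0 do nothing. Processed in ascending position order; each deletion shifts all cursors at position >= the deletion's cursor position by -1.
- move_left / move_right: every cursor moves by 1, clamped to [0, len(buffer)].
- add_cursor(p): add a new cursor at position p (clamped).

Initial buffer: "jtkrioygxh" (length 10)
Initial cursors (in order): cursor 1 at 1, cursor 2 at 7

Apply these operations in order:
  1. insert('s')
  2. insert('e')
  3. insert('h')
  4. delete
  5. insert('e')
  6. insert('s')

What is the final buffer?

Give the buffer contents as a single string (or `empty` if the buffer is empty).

Answer: jseestkrioyseesgxh

Derivation:
After op 1 (insert('s')): buffer="jstkrioysgxh" (len 12), cursors c1@2 c2@9, authorship .1......2...
After op 2 (insert('e')): buffer="jsetkrioysegxh" (len 14), cursors c1@3 c2@11, authorship .11......22...
After op 3 (insert('h')): buffer="jsehtkrioysehgxh" (len 16), cursors c1@4 c2@13, authorship .111......222...
After op 4 (delete): buffer="jsetkrioysegxh" (len 14), cursors c1@3 c2@11, authorship .11......22...
After op 5 (insert('e')): buffer="jseetkrioyseegxh" (len 16), cursors c1@4 c2@13, authorship .111......222...
After op 6 (insert('s')): buffer="jseestkrioyseesgxh" (len 18), cursors c1@5 c2@15, authorship .1111......2222...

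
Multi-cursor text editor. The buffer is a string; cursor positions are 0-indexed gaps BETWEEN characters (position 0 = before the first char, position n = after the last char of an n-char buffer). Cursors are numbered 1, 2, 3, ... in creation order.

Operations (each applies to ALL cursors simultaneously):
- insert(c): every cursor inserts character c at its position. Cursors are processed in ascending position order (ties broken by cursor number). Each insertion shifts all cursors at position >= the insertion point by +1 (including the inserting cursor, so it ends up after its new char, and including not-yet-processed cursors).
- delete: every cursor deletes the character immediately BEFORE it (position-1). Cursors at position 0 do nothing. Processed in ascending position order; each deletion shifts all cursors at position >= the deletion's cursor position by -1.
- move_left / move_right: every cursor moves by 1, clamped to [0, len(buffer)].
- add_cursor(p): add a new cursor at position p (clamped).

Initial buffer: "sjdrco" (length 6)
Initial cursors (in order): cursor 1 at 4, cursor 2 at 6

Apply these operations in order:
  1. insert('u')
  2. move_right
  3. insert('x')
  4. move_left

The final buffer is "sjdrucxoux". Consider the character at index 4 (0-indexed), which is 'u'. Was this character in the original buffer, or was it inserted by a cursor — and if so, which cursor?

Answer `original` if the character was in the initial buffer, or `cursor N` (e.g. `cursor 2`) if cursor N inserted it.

After op 1 (insert('u')): buffer="sjdrucou" (len 8), cursors c1@5 c2@8, authorship ....1..2
After op 2 (move_right): buffer="sjdrucou" (len 8), cursors c1@6 c2@8, authorship ....1..2
After op 3 (insert('x')): buffer="sjdrucxoux" (len 10), cursors c1@7 c2@10, authorship ....1.1.22
After op 4 (move_left): buffer="sjdrucxoux" (len 10), cursors c1@6 c2@9, authorship ....1.1.22
Authorship (.=original, N=cursor N): . . . . 1 . 1 . 2 2
Index 4: author = 1

Answer: cursor 1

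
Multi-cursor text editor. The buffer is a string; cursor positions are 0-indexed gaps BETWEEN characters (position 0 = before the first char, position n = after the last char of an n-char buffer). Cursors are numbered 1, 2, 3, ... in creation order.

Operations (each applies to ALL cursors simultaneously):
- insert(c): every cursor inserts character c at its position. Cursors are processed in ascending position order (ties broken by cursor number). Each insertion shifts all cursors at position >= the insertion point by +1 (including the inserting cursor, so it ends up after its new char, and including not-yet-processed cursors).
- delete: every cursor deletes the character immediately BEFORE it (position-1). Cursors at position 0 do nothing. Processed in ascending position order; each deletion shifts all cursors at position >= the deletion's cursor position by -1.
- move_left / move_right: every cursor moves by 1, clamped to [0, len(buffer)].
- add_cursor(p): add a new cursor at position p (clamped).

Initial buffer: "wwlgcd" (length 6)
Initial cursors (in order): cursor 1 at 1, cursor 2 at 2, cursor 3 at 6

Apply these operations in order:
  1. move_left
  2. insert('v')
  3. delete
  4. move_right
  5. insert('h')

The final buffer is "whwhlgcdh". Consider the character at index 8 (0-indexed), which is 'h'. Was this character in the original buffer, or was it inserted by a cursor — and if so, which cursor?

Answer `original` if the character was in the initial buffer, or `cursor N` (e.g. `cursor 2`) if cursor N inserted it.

Answer: cursor 3

Derivation:
After op 1 (move_left): buffer="wwlgcd" (len 6), cursors c1@0 c2@1 c3@5, authorship ......
After op 2 (insert('v')): buffer="vwvwlgcvd" (len 9), cursors c1@1 c2@3 c3@8, authorship 1.2....3.
After op 3 (delete): buffer="wwlgcd" (len 6), cursors c1@0 c2@1 c3@5, authorship ......
After op 4 (move_right): buffer="wwlgcd" (len 6), cursors c1@1 c2@2 c3@6, authorship ......
After op 5 (insert('h')): buffer="whwhlgcdh" (len 9), cursors c1@2 c2@4 c3@9, authorship .1.2....3
Authorship (.=original, N=cursor N): . 1 . 2 . . . . 3
Index 8: author = 3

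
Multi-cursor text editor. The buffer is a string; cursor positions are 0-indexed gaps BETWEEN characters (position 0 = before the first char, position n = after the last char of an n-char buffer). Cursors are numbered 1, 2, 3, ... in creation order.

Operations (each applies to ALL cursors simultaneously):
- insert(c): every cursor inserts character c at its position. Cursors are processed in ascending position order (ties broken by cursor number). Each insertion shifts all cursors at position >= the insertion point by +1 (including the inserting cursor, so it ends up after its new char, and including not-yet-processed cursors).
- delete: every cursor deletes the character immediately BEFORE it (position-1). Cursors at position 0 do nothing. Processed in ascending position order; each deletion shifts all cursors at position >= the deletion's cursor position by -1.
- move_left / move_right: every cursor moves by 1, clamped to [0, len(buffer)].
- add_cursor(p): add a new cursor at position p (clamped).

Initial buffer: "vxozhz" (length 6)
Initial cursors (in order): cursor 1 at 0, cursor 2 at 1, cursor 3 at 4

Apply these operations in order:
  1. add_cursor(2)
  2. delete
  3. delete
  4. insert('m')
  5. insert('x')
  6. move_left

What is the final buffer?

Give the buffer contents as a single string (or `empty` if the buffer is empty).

After op 1 (add_cursor(2)): buffer="vxozhz" (len 6), cursors c1@0 c2@1 c4@2 c3@4, authorship ......
After op 2 (delete): buffer="ohz" (len 3), cursors c1@0 c2@0 c4@0 c3@1, authorship ...
After op 3 (delete): buffer="hz" (len 2), cursors c1@0 c2@0 c3@0 c4@0, authorship ..
After op 4 (insert('m')): buffer="mmmmhz" (len 6), cursors c1@4 c2@4 c3@4 c4@4, authorship 1234..
After op 5 (insert('x')): buffer="mmmmxxxxhz" (len 10), cursors c1@8 c2@8 c3@8 c4@8, authorship 12341234..
After op 6 (move_left): buffer="mmmmxxxxhz" (len 10), cursors c1@7 c2@7 c3@7 c4@7, authorship 12341234..

Answer: mmmmxxxxhz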